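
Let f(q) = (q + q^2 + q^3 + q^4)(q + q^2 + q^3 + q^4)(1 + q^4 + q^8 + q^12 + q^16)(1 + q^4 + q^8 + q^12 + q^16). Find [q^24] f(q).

(q + q^2 + q^3 + q^4) has coefficients 0,1,1,1,1 for degrees 0…4.
(q + q^2 + q^3 + q^4) has coefficients 0,1,1,1,1,0,0,0,0,0,0,0,0,0,0,0,0,0,0,0,0,0,0,0,0 for degrees 0…24.
Multiplying by (1 + q^4 + q^8 + q^12 + q^16) gives running coefficients 0,1,1,1,1,1,1,1,1,1,1,1,1,1,1,1,1,1,1,1,1,0,0,0,0 for degrees 0…24.
Finally multiplying by (1 + q^4 + q^8 + q^12 + q^16), the product of all factors after the first has coefficients 0,1,1,1,1,2,2,2,2,3,3,3,3,4,4,4,4,5,5,5,5,4,4,4,4 for degrees 0…24.
[q^24] = 1·4 + 1·4 + 1·4 + 1·5 = 17.

17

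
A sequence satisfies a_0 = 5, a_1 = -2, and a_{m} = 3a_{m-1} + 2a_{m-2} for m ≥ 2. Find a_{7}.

1424

The ordinary generating function has denominator 1 - 3q - 2q^2.
Iterating the recurrence: a_0,…,a_{7} = 5, -2, 4, 8, 32, 112, 400, 1424.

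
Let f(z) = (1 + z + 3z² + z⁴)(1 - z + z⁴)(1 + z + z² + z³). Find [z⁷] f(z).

5

(1 + z + 3z² + z⁴) has coefficients 1,1,3,0,1 for degrees 0…4.
(1 - z + z⁴) has coefficients 1,-1,0,0,1,0,0,0 for degrees 0…7.
Finally multiplying by (1 + z + z² + z³), the product of all factors after the first has coefficients 1,0,0,0,0,1,1,1 for degrees 0…7.
[z⁷] = 1·1 + 1·1 + 3·1 + 1·0 = 5.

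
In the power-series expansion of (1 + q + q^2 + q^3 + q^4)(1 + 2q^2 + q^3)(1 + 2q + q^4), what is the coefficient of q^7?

11

(1 + q + q^2 + q^3 + q^4) has coefficients 1,1,1,1,1 for degrees 0…4.
(1 + 2q^2 + q^3) has coefficients 1,0,2,1,0,0,0,0 for degrees 0…7.
Finally multiplying by (1 + 2q + q^4), the product of all factors after the first has coefficients 1,2,2,5,3,0,2,1 for degrees 0…7.
[q^7] = 1·1 + 1·2 + 1·0 + 1·3 + 1·5 = 11.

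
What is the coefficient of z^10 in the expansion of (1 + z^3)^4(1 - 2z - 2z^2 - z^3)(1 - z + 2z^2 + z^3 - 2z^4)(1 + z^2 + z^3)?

-78

(1 + z^3)^4 has coefficients 1,0,0,4,0,0,6,0,0,4,0 for degrees 0…10.
(1 - 2z - 2z^2 - z^3) has coefficients 1,-2,-2,-1,0,0,0,0,0,0,0 for degrees 0…10.
Multiplying by (1 - z + 2z^2 + z^3 - 2z^4) gives running coefficients 1,-3,2,-2,-7,0,3,2,0,0,0 for degrees 0…10.
Finally multiplying by (1 + z^2 + z^3), the product of all factors after the first has coefficients 1,-3,3,-4,-8,0,-6,-5,3,5,2 for degrees 0…10.
[z^10] = 1·2 + 4·(-5) + 6·(-8) + 4·(-3) = -78.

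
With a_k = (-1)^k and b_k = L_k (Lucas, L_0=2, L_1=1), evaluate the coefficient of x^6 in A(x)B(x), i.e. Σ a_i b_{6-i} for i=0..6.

14

Write out a_i and b_{6-i} for i = 0,…,6 and sum the products.
Σ = 1·18 − 1·11 + 1·7 − 1·4 + 1·3 − 1·1 + 1·2 = 14.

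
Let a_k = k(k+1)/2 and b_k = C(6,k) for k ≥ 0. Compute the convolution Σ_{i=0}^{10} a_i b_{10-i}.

Write out a_i and b_{10-i} for i = 0,…,10 and sum the products.
Σ = 0·0 + 1·0 + 3·0 + 6·0 + 10·1 + 15·6 + 21·15 + 28·20 + 36·15 + 45·6 + 55·1 = 1840.

1840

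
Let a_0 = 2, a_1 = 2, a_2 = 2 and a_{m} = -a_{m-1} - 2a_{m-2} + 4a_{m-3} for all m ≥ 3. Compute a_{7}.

The ordinary generating function has denominator 1 + z + 2z^2 - 4z^3.
Iterating the recurrence: a_0,…,a_{7} = 2, 2, 2, 2, 2, 2, 2, 2.

2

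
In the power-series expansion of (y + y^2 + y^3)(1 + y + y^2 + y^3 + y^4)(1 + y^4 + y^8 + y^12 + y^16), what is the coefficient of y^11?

(y + y^2 + y^3) has coefficients 0,1,1,1 for degrees 0…3.
(1 + y + y^2 + y^3 + y^4) has coefficients 1,1,1,1,1,0,0,0,0,0,0,0 for degrees 0…11.
Finally multiplying by (1 + y^4 + y^8 + y^12 + y^16), the product of all factors after the first has coefficients 1,1,1,1,2,1,1,1,2,1,1,1 for degrees 0…11.
[y^11] = 1·1 + 1·1 + 1·2 = 4.

4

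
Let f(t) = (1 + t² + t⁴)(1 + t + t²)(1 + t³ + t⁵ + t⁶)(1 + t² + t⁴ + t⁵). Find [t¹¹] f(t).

15

(1 + t² + t⁴) has coefficients 1,0,1,0,1 for degrees 0…4.
(1 + t + t²) has coefficients 1,1,1,0,0,0,0,0,0,0,0,0 for degrees 0…11.
Multiplying by (1 + t³ + t⁵ + t⁶) gives running coefficients 1,1,1,1,1,2,2,2,1,0,0,0 for degrees 0…11.
Finally multiplying by (1 + t² + t⁴ + t⁵), the product of all factors after the first has coefficients 1,1,2,2,3,5,5,6,5,5,5,4 for degrees 0…11.
[t¹¹] = 1·4 + 1·5 + 1·6 = 15.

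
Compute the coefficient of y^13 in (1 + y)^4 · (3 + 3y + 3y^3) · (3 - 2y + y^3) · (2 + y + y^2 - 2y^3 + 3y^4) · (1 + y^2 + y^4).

(1 + y)^4 has coefficients 1,4,6,4,1 for degrees 0…4.
(3 + 3y + 3y^3) has coefficients 3,3,0,3,0,0,0,0,0,0,0,0,0,0 for degrees 0…13.
Multiplying by (3 - 2y + y^3) gives running coefficients 9,3,-6,12,-3,0,3,0,0,0,0,0,0,0 for degrees 0…13.
Multiplying by (2 + y + y^2 - 2y^3 + 3y^4) gives running coefficients 18,15,0,3,21,30,-39,45,-6,-6,9,0,0,0 for degrees 0…13.
Finally multiplying by (1 + y^2 + y^4), the product of all factors after the first has coefficients 18,15,18,18,39,48,-18,78,-24,69,-36,39,3,-6 for degrees 0…13.
[y^13] = 1·(-6) + 4·3 + 6·39 + 4·(-36) + 1·69 = 165.

165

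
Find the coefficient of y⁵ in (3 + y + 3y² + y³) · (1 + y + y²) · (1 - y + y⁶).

-3

(3 + y + 3y² + y³) has coefficients 3,1,3,1 for degrees 0…3.
(1 + y + y²) has coefficients 1,1,1,0,0,0 for degrees 0…5.
Finally multiplying by (1 - y + y⁶), the product of all factors after the first has coefficients 1,0,0,-1,0,0 for degrees 0…5.
[y⁵] = 3·0 + 1·0 + 3·(-1) + 1·0 = -3.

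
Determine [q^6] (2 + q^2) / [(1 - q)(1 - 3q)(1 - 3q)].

14763

The denominator gives the recurrence a_n = 7a_(n−1) − 15a_(n−2) + 9a_(n−3) for n ≥ 3; the numerator fixes a_0 = 2, a_1 = 14, a_2 = 69.
Iterating: 2, 14, 69, 291, 1128, 4152, 14763, so a_6 = 14763.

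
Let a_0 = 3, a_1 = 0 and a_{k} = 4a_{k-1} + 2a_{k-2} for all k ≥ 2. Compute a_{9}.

The ordinary generating function has denominator 1 - 4t - 2t^2.
Iterating the recurrence: a_0,…,a_{9} = 3, 0, 6, 24, 108, 480, 2136, 9504, 42288, 188160.

188160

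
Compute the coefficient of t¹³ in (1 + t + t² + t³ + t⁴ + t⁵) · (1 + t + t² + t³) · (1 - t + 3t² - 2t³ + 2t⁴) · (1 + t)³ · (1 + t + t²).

(1 + t + t² + t³ + t⁴ + t⁵) has coefficients 1,1,1,1,1,1 for degrees 0…5.
(1 + t + t² + t³) has coefficients 1,1,1,1,0,0,0,0,0,0,0,0,0,0 for degrees 0…13.
Multiplying by (1 - t + 3t² - 2t³ + 2t⁴) gives running coefficients 1,0,3,1,2,3,0,2,0,0,0,0,0,0 for degrees 0…13.
Multiplying by (1 + t)³ gives running coefficients 1,3,6,11,14,15,16,13,9,6,2,0,0,0 for degrees 0…13.
Finally multiplying by (1 + t + t²), the product of all factors after the first has coefficients 1,4,10,20,31,40,45,44,38,28,17,8,2,0 for degrees 0…13.
[t¹³] = 1·0 + 1·2 + 1·8 + 1·17 + 1·28 + 1·38 = 93.

93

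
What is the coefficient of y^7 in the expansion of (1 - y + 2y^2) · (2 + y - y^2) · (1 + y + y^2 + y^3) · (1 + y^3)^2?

(1 - y + 2y^2) has coefficients 1,-1,2 for degrees 0…2.
(2 + y - y^2) has coefficients 2,1,-1,0,0,0,0,0 for degrees 0…7.
Multiplying by (1 + y + y^2 + y^3) gives running coefficients 2,3,2,2,0,-1,0,0 for degrees 0…7.
Finally multiplying by (1 + y^3)^2, the product of all factors after the first has coefficients 2,3,2,6,6,3,6,3 for degrees 0…7.
[y^7] = 1·3 − 1·6 + 2·3 = 3.

3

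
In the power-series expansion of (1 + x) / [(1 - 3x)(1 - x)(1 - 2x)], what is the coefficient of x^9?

115027

Partial fractions give a closed form: a_n = (6)·3^n + (1)·1^n + (-6)·2^n.
At n = 9: a_9 = 115027.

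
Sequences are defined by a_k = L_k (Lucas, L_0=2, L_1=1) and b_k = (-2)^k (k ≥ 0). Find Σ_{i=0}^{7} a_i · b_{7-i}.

-243

Write out a_i and b_{7-i} for i = 0,…,7 and sum the products.
Σ = 2·(-128) + 1·64 + 3·(-32) + 4·16 + 7·(-8) + 11·4 + 18·(-2) + 29·1 = -243.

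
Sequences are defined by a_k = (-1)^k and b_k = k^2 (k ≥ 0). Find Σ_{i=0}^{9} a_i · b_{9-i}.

45

Write out a_i and b_{9-i} for i = 0,…,9 and sum the products.
Σ = 1·81 − 1·64 + 1·49 − 1·36 + 1·25 − 1·16 + 1·9 − 1·4 + 1·1 − 1·0 = 45.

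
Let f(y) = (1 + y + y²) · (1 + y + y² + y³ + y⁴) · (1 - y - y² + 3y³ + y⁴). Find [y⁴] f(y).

(1 + y + y²) has coefficients 1,1,1 for degrees 0…2.
(1 + y + y² + y³ + y⁴) has coefficients 1,1,1,1,1 for degrees 0…4.
Finally multiplying by (1 - y - y² + 3y³ + y⁴), the product of all factors after the first has coefficients 1,0,-1,2,3 for degrees 0…4.
[y⁴] = 1·3 + 1·2 + 1·(-1) = 4.

4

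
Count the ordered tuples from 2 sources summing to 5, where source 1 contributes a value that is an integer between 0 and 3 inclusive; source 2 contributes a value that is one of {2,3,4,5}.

4

The generating function for the choices is (1 + q + q^2 + q^3)·(q^2 + q^3 + q^4 + q^5); the count is [q^5].
(1 + q + q^2 + q^3) has coefficients 1,1,1,1 for degrees 0…3.
(q^2 + q^3 + q^4 + q^5) has coefficients 0,0,1,1,1,1 for degrees 0…5.
[q^5] = 1·1 + 1·1 + 1·1 + 1·1 = 4.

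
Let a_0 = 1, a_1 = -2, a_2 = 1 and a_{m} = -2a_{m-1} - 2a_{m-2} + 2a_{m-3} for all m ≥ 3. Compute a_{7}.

-56

The ordinary generating function has denominator 1 + 2t + 2t^2 - 2t^3.
Iterating the recurrence: a_0,…,a_{7} = 1, -2, 1, 4, -14, 22, -8, -56.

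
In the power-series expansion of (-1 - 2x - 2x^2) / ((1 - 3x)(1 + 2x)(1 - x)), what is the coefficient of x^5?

-408

Partial fractions give a closed form: a_n = (-17/10)·3^n + (-2/15)·(-2)^n + (5/6)·1^n.
At n = 5: a_5 = -408.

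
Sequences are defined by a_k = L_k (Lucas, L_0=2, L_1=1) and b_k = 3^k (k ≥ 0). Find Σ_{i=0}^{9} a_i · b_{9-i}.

58960

This is [x^9] in the product of the two ordinary generating functions.
Σ = 2·19683 + 1·6561 + 3·2187 + 4·729 + 7·243 + 11·81 + 18·27 + 29·9 + 47·3 + 76·1 = 58960.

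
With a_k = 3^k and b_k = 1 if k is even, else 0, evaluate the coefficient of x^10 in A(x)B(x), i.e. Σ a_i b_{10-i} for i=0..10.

This is [x^10] in the product of the two ordinary generating functions.
Σ = 1·1 + 3·0 + 9·1 + 27·0 + 81·1 + 243·0 + 729·1 + 2187·0 + 6561·1 + 19683·0 + 59049·1 = 66430.

66430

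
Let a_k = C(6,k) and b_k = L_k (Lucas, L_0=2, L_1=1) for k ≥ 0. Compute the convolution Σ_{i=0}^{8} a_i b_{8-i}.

843

This is [x^8] in the product of the two ordinary generating functions.
Σ = 1·47 + 6·29 + 15·18 + 20·11 + 15·7 + 6·4 + 1·3 + 0·1 + 0·2 = 843.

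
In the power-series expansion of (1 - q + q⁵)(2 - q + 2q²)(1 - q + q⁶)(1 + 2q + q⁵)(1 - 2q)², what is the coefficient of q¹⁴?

10

(1 - q + q⁵) has coefficients 1,-1,0,0,0,1 for degrees 0…5.
(2 - q + 2q²) has coefficients 2,-1,2,0,0,0,0,0,0,0,0,0,0,0,0 for degrees 0…14.
Multiplying by (1 - q + q⁶) gives running coefficients 2,-3,3,-2,0,0,2,-1,2,0,0,0,0,0,0 for degrees 0…14.
Multiplying by (1 + 2q + q⁵) gives running coefficients 2,1,-3,4,-4,2,-1,6,-2,4,0,2,-1,2,0 for degrees 0…14.
Finally multiplying by (1 - 2q)², the product of all factors after the first has coefficients 2,-7,1,20,-32,34,-25,18,-30,36,-24,18,-9,14,-12 for degrees 0…14.
[q¹⁴] = 1·(-12) − 1·14 + 1·36 = 10.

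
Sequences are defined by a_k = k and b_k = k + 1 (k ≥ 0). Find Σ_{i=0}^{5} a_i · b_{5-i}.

Write out a_i and b_{5-i} for i = 0,…,5 and sum the products.
Σ = 0·6 + 1·5 + 2·4 + 3·3 + 4·2 + 5·1 = 35.

35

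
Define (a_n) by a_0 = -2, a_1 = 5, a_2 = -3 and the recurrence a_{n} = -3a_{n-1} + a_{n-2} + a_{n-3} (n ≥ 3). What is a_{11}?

121884

The ordinary generating function has denominator 1 + 3x - x^2 - x^3.
Iterating the recurrence: a_0,…,a_{11} = -2, 5, -3, 12, -34, 111, -355, 1142, -3670, 11797, -37919, 121884.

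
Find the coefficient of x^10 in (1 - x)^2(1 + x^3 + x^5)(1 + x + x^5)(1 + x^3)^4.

-8

(1 - x)^2 has coefficients 1,-2,1 for degrees 0…2.
(1 + x^3 + x^5) has coefficients 1,0,0,1,0,1,0,0,0,0,0 for degrees 0…10.
Multiplying by (1 + x + x^5) gives running coefficients 1,1,0,1,1,2,1,0,1,0,1 for degrees 0…10.
Finally multiplying by (1 + x^3)^4, the product of all factors after the first has coefficients 1,1,0,5,5,2,11,10,9,14,11 for degrees 0…10.
[x^10] = 1·11 − 2·14 + 1·9 = -8.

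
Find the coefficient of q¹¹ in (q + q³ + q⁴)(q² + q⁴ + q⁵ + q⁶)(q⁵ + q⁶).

(q + q³ + q⁴) has coefficients 0,1,0,1,1 for degrees 0…4.
(q² + q⁴ + q⁵ + q⁶) has coefficients 0,0,1,0,1,1,1,0,0,0,0,0 for degrees 0…11.
Finally multiplying by (q⁵ + q⁶), the product of all factors after the first has coefficients 0,0,0,0,0,0,0,1,1,1,2,2 for degrees 0…11.
[q¹¹] = 1·2 + 1·1 + 1·1 = 4.

4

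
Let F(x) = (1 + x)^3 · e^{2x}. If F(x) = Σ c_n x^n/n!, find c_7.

The EGF product rule gives c_7 = Σ_{k_1+k_2=7} C(7; k_1,k_2) · ∏ g_i(k_i), where (1+x)^3 gives the falling factorial (3)_k; e^{2x} gives (2)^k.
g_1(k) for k = 0…7: 1, 3, 6, 6, 0, 0, 0, 0.
g_2(k) for k = 0…7: 1, 2, 4, 8, 16, 32, 64, 128.
c_7 = Σ_k C(7,k)·g_1(k)·g_2(7−k) = 1·1·128 + 7·3·64 + 21·6·32 + 35·6·16 = 128 + 1344 + 4032 + 3360 = 8864.

8864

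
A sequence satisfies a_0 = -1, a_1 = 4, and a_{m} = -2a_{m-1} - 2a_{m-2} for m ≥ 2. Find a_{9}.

64

The ordinary generating function has denominator 1 + 2t + 2t^2.
Iterating the recurrence: a_0,…,a_{9} = -1, 4, -6, 4, 4, -16, 24, -16, -16, 64.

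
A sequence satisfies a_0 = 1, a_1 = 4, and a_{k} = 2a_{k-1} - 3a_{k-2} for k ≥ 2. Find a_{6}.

-7

The ordinary generating function has denominator 1 - 2q + 3q^2.
Iterating the recurrence: a_0,…,a_{6} = 1, 4, 5, -2, -19, -32, -7.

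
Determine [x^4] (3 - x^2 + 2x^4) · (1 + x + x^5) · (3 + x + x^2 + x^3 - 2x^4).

1

(3 - x^2 + 2x^4) has coefficients 3,0,-1,0,2 for degrees 0…4.
(1 + x + x^5) has coefficients 1,1,0,0,0 for degrees 0…4.
Finally multiplying by (3 + x + x^2 + x^3 - 2x^4), the product of all factors after the first has coefficients 3,4,2,2,-1 for degrees 0…4.
[x^4] = 3·(-1) − 1·2 + 2·3 = 1.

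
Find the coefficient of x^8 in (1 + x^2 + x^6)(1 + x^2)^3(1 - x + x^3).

4

(1 + x^2 + x^6) has coefficients 1,0,1,0,0,0,1 for degrees 0…6.
(1 + x^2)^3 has coefficients 1,0,3,0,3,0,1,0,0 for degrees 0…8.
Finally multiplying by (1 - x + x^3), the product of all factors after the first has coefficients 1,-1,3,-2,3,0,1,2,0 for degrees 0…8.
[x^8] = 1·0 + 1·1 + 1·3 = 4.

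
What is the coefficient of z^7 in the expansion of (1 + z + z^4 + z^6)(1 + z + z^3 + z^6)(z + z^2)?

(1 + z + z^4 + z^6) has coefficients 1,1,0,0,1,0,1 for degrees 0…6.
(1 + z + z^3 + z^6) has coefficients 1,1,0,1,0,0,1,0 for degrees 0…7.
Finally multiplying by (z + z^2), the product of all factors after the first has coefficients 0,1,2,1,1,1,0,1 for degrees 0…7.
[z^7] = 1·1 + 1·0 + 1·1 + 1·1 = 3.

3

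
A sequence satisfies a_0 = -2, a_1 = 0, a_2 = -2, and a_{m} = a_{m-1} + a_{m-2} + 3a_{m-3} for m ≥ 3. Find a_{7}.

-112

The ordinary generating function has denominator 1 - q - q^2 - 3q^3.
Iterating the recurrence: a_0,…,a_{7} = -2, 0, -2, -8, -10, -24, -58, -112.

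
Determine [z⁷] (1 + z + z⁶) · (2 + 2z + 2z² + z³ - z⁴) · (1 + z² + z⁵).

5

(1 + z + z⁶) has coefficients 1,1,0,0,0,0,1 for degrees 0…6.
(2 + 2z + 2z² + z³ - z⁴) has coefficients 2,2,2,1,-1,0,0,0 for degrees 0…7.
Finally multiplying by (1 + z² + z⁵), the product of all factors after the first has coefficients 2,2,4,3,1,3,1,2 for degrees 0…7.
[z⁷] = 1·2 + 1·1 + 1·2 = 5.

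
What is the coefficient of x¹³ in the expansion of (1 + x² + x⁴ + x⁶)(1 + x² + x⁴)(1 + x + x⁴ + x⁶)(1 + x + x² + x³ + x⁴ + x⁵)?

22

(1 + x² + x⁴ + x⁶) has coefficients 1,0,1,0,1,0,1 for degrees 0…6.
(1 + x² + x⁴) has coefficients 1,0,1,0,1,0,0,0,0,0,0,0,0,0 for degrees 0…13.
Multiplying by (1 + x + x⁴ + x⁶) gives running coefficients 1,1,1,1,2,1,2,0,2,0,1,0,0,0 for degrees 0…13.
Finally multiplying by (1 + x + x² + x³ + x⁴ + x⁵), the product of all factors after the first has coefficients 1,2,3,4,6,7,8,7,8,7,6,5,3,3 for degrees 0…13.
[x¹³] = 1·3 + 1·5 + 1·7 + 1·7 = 22.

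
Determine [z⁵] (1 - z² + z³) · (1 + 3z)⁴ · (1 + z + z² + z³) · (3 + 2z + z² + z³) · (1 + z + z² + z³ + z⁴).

(1 - z² + z³) has coefficients 1,0,-1,1 for degrees 0…3.
(1 + 3z)⁴ has coefficients 1,12,54,108,81,0 for degrees 0…5.
Multiplying by (1 + z + z² + z³) gives running coefficients 1,13,67,175,255,243 for degrees 0…5.
Multiplying by (3 + 2z + z² + z³) gives running coefficients 3,41,228,673,1195,1481 for degrees 0…5.
Finally multiplying by (1 + z + z² + z³ + z⁴), the product of all factors after the first has coefficients 3,44,272,945,2140,3618 for degrees 0…5.
[z⁵] = 1·3618 − 1·945 + 1·272 = 2945.

2945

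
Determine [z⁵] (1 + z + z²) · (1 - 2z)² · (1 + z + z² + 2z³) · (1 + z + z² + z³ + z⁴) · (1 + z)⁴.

(1 + z + z²) has coefficients 1,1,1 for degrees 0…2.
(1 - 2z)² has coefficients 1,-4,4,0,0,0 for degrees 0…5.
Multiplying by (1 + z + z² + 2z³) gives running coefficients 1,-3,1,2,-4,8 for degrees 0…5.
Multiplying by (1 + z + z² + z³ + z⁴) gives running coefficients 1,-2,-1,1,-3,4 for degrees 0…5.
Finally multiplying by (1 + z)⁴, the product of all factors after the first has coefficients 1,2,-3,-11,-12,-8 for degrees 0…5.
[z⁵] = 1·(-8) + 1·(-12) + 1·(-11) = -31.

-31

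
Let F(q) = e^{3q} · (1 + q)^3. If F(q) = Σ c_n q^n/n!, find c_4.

The EGF product rule gives c_4 = Σ_{k_1+k_2=4} C(4; k_1,k_2) · ∏ g_i(k_i), where e^{3q} gives (3)^k; (1+q)^3 gives the falling factorial (3)_k.
g_1(k) for k = 0…4: 1, 3, 9, 27, 81.
g_2(k) for k = 0…4: 1, 3, 6, 6, 0.
c_4 = Σ_k C(4,k)·g_1(k)·g_2(4−k) = 4·3·6 + 6·9·6 + 4·27·3 + 1·81·1 = 72 + 324 + 324 + 81 = 801.

801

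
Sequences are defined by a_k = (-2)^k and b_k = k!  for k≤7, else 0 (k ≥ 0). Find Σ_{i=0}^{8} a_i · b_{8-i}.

This is [x^8] in the product of the two ordinary generating functions.
Σ = 1·0 − 2·5040 + 4·720 − 8·120 + 16·24 − 32·6 + 64·2 − 128·1 + 256·1 = -7712.

-7712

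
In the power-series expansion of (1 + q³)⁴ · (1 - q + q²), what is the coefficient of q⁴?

-4

(1 + q³)⁴ has coefficients 1,0,0,4,0 for degrees 0…4.
(1 - q + q²) has coefficients 1,-1,1,0,0 for degrees 0…4.
[q⁴] = 1·0 + 4·(-1) = -4.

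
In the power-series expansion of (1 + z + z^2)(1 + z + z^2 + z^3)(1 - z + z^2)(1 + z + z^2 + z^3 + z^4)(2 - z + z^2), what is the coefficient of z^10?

6

(1 + z + z^2) has coefficients 1,1,1 for degrees 0…2.
(1 + z + z^2 + z^3) has coefficients 1,1,1,1,0,0,0,0,0,0,0 for degrees 0…10.
Multiplying by (1 - z + z^2) gives running coefficients 1,0,1,1,0,1,0,0,0,0,0 for degrees 0…10.
Multiplying by (1 + z + z^2 + z^3 + z^4) gives running coefficients 1,1,2,3,3,3,3,2,1,1,0 for degrees 0…10.
Finally multiplying by (2 - z + z^2), the product of all factors after the first has coefficients 2,1,4,5,5,6,6,4,3,3,0 for degrees 0…10.
[z^10] = 1·0 + 1·3 + 1·3 = 6.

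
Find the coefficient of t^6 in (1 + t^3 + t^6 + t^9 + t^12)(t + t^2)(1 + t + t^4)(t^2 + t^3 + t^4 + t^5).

5

(1 + t^3 + t^6 + t^9 + t^12) has coefficients 1,0,0,1,0,0,1 for degrees 0…6.
(t + t^2) has coefficients 0,1,1,0,0,0,0 for degrees 0…6.
Multiplying by (1 + t + t^4) gives running coefficients 0,1,2,1,0,1,1 for degrees 0…6.
Finally multiplying by (t^2 + t^3 + t^4 + t^5), the product of all factors after the first has coefficients 0,0,0,1,3,4,4 for degrees 0…6.
[t^6] = 1·4 + 1·1 + 1·0 = 5.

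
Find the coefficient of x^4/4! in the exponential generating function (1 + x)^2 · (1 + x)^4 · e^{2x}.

2248

The EGF product rule gives c_4 = Σ_{k_1+k_2+k_3=4} C(4; k_1,k_2,k_3) · ∏ g_i(k_i), where (1+x)^2 gives the falling factorial (2)_k; (1+x)^4 gives the falling factorial (4)_k; e^{2x} gives (2)^k.
g_1(k) for k = 0…4: 1, 2, 2, 0, 0.
g_2(k) for k = 0…4: 1, 4, 12, 24, 24.
g_3(k) for k = 0…4: 1, 2, 4, 8, 16.
First combine the last two factors: h(k) = Σ_j C(k,j)·g_2(j)·g_3(k−j) for k = 0…4: 1, 6, 32, 152, 648.
c_4 = Σ_k C(4,k)·g_1(k)·h(4−k) = 1·1·648 + 4·2·152 + 6·2·32 = 648 + 1216 + 384 = 2248.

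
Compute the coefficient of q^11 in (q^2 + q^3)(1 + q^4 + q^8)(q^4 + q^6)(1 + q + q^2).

(q^2 + q^3) has coefficients 0,0,1,1 for degrees 0…3.
(1 + q^4 + q^8) has coefficients 1,0,0,0,1,0,0,0,1,0,0,0 for degrees 0…11.
Multiplying by (q^4 + q^6) gives running coefficients 0,0,0,0,1,0,1,0,1,0,1,0 for degrees 0…11.
Finally multiplying by (1 + q + q^2), the product of all factors after the first has coefficients 0,0,0,0,1,1,2,1,2,1,2,1 for degrees 0…11.
[q^11] = 1·1 + 1·2 = 3.

3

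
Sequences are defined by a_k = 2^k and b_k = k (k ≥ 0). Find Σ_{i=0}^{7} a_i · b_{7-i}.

247

This is [x^7] in the product of the two ordinary generating functions.
Σ = 1·7 + 2·6 + 4·5 + 8·4 + 16·3 + 32·2 + 64·1 + 128·0 = 247.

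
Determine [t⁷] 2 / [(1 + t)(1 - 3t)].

The denominator gives the recurrence a_n = 2a_(n−1) + 3a_(n−2) for n ≥ 2; the numerator fixes a_0 = 2, a_1 = 4.
Iterating: 2, 4, 14, 40, 122, 364, 1094, 3280, so a_7 = 3280.

3280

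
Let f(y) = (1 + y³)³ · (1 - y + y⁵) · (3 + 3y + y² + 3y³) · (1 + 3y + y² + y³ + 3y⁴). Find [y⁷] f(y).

(1 + y³)³ has coefficients 1,0,0,3,0,0,3,0 for degrees 0…7.
(1 - y + y⁵) has coefficients 1,-1,0,0,0,1,0,0 for degrees 0…7.
Multiplying by (3 + 3y + y² + 3y³) gives running coefficients 3,0,-2,2,-3,3,3,1 for degrees 0…7.
Finally multiplying by (1 + 3y + y² + y³ + 3y⁴), the product of all factors after the first has coefficients 3,9,1,-1,10,-6,5,16 for degrees 0…7.
[y⁷] = 1·16 + 3·10 + 3·9 = 73.

73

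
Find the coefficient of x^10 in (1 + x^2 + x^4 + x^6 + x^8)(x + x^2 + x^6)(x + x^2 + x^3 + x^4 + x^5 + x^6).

8

(1 + x^2 + x^4 + x^6 + x^8) has coefficients 1,0,1,0,1,0,1,0,1 for degrees 0…8.
(x + x^2 + x^6) has coefficients 0,1,1,0,0,0,1,0,0,0,0 for degrees 0…10.
Finally multiplying by (x + x^2 + x^3 + x^4 + x^5 + x^6), the product of all factors after the first has coefficients 0,0,1,2,2,2,2,3,2,1,1 for degrees 0…10.
[x^10] = 1·1 + 1·2 + 1·2 + 1·2 + 1·1 = 8.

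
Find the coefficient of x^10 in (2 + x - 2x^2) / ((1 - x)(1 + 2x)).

The denominator gives the recurrence a_n = −a_(n−1) + 2a_(n−2) for n ≥ 3; the numerator fixes a_0 = 2, a_1 = -1, a_2 = 3.
Iterating: 2, -1, 3, -5, 11, -21, 43, -85, 171, -341, 683, so a_10 = 683.

683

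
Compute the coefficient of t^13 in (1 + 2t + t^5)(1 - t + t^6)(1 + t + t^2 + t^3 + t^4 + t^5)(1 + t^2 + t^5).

7

(1 + 2t + t^5) has coefficients 1,2,0,0,0,1 for degrees 0…5.
(1 - t + t^6) has coefficients 1,-1,0,0,0,0,1,0,0,0,0,0,0,0 for degrees 0…13.
Multiplying by (1 + t + t^2 + t^3 + t^4 + t^5) gives running coefficients 1,0,0,0,0,0,0,1,1,1,1,1,0,0 for degrees 0…13.
Finally multiplying by (1 + t^2 + t^5), the product of all factors after the first has coefficients 1,0,1,0,0,1,0,1,1,2,2,2,2,2 for degrees 0…13.
[t^13] = 1·2 + 2·2 + 1·1 = 7.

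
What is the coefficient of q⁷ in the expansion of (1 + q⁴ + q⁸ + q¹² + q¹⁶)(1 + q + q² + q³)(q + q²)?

2

(1 + q⁴ + q⁸ + q¹² + q¹⁶) has coefficients 1,0,0,0,1,0,0,0 for degrees 0…7.
(1 + q + q² + q³) has coefficients 1,1,1,1,0,0,0,0 for degrees 0…7.
Finally multiplying by (q + q²), the product of all factors after the first has coefficients 0,1,2,2,2,1,0,0 for degrees 0…7.
[q⁷] = 1·0 + 1·2 = 2.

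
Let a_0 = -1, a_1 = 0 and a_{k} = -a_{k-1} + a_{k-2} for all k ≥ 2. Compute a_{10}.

The ordinary generating function has denominator 1 + x - x^2.
Iterating the recurrence: a_0,…,a_{10} = -1, 0, -1, 1, -2, 3, -5, 8, -13, 21, -34.

-34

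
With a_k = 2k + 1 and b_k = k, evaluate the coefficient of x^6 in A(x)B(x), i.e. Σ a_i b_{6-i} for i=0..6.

This is [x^6] in the product of the two ordinary generating functions.
Σ = 1·6 + 3·5 + 5·4 + 7·3 + 9·2 + 11·1 + 13·0 = 91.

91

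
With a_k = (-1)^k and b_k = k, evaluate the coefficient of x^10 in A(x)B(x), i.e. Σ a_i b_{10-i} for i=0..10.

Write out a_i and b_{10-i} for i = 0,…,10 and sum the products.
Σ = 1·10 − 1·9 + 1·8 − 1·7 + 1·6 − 1·5 + 1·4 − 1·3 + 1·2 − 1·1 + 1·0 = 5.

5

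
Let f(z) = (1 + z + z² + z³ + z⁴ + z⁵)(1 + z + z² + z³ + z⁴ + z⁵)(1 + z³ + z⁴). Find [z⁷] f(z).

13

(1 + z + z² + z³ + z⁴ + z⁵) has coefficients 1,1,1,1,1,1 for degrees 0…5.
(1 + z + z² + z³ + z⁴ + z⁵) has coefficients 1,1,1,1,1,1,0,0 for degrees 0…7.
Finally multiplying by (1 + z³ + z⁴), the product of all factors after the first has coefficients 1,1,1,2,3,3,2,2 for degrees 0…7.
[z⁷] = 1·2 + 1·2 + 1·3 + 1·3 + 1·2 + 1·1 = 13.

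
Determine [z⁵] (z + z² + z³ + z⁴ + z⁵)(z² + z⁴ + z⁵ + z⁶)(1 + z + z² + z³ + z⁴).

(z + z² + z³ + z⁴ + z⁵) has coefficients 0,1,1,1,1,1 for degrees 0…5.
(z² + z⁴ + z⁵ + z⁶) has coefficients 0,0,1,0,1,1 for degrees 0…5.
Finally multiplying by (1 + z + z² + z³ + z⁴), the product of all factors after the first has coefficients 0,0,1,1,2,3 for degrees 0…5.
[z⁵] = 1·2 + 1·1 + 1·1 + 1·0 + 1·0 = 4.

4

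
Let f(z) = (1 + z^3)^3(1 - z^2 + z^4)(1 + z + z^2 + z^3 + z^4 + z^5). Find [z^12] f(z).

3

(1 + z^3)^3 has coefficients 1,0,0,3,0,0,3,0,0,1 for degrees 0…9.
(1 - z^2 + z^4) has coefficients 1,0,-1,0,1,0,0,0,0,0,0,0,0 for degrees 0…12.
Finally multiplying by (1 + z + z^2 + z^3 + z^4 + z^5), the product of all factors after the first has coefficients 1,1,0,0,1,1,0,0,1,1,0,0,0 for degrees 0…12.
[z^12] = 1·0 + 3·1 + 3·0 + 1·0 = 3.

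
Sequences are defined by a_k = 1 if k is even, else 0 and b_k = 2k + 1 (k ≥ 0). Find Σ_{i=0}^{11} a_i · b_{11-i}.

This is [x^11] in the product of the two ordinary generating functions.
Σ = 1·23 + 0·21 + 1·19 + 0·17 + 1·15 + 0·13 + 1·11 + 0·9 + 1·7 + 0·5 + 1·3 + 0·1 = 78.

78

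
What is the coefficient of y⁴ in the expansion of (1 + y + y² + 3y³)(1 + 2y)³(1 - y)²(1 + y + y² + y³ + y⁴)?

9

(1 + y + y² + 3y³) has coefficients 1,1,1,3 for degrees 0…3.
(1 + 2y)³ has coefficients 1,6,12,8,0 for degrees 0…4.
Multiplying by (1 - y)² gives running coefficients 1,4,1,-10,-4 for degrees 0…4.
Finally multiplying by (1 + y + y² + y³ + y⁴), the product of all factors after the first has coefficients 1,5,6,-4,-8 for degrees 0…4.
[y⁴] = 1·(-8) + 1·(-4) + 1·6 + 3·5 = 9.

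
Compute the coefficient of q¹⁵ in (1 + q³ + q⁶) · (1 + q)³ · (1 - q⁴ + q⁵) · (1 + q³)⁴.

16

(1 + q³ + q⁶) has coefficients 1,0,0,1,0,0,1 for degrees 0…6.
(1 + q)³ has coefficients 1,3,3,1,0,0,0,0,0,0,0,0,0,0,0,0 for degrees 0…15.
Multiplying by (1 - q⁴ + q⁵) gives running coefficients 1,3,3,1,-1,-2,0,2,1,0,0,0,0,0,0,0 for degrees 0…15.
Finally multiplying by (1 + q³)⁴, the product of all factors after the first has coefficients 1,3,3,5,11,10,10,16,11,10,14,4,5,11,1,1 for degrees 0…15.
[q¹⁵] = 1·1 + 1·5 + 1·10 = 16.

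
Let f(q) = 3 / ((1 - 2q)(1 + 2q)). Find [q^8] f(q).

Partial fractions give a closed form: a_n = (3/2)·2^n + (3/2)·(-2)^n.
At n = 8: a_8 = 768.

768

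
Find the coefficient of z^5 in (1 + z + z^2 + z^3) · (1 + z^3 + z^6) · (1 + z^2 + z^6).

(1 + z + z^2 + z^3) has coefficients 1,1,1,1 for degrees 0…3.
(1 + z^3 + z^6) has coefficients 1,0,0,1,0,0 for degrees 0…5.
Finally multiplying by (1 + z^2 + z^6), the product of all factors after the first has coefficients 1,0,1,1,0,1 for degrees 0…5.
[z^5] = 1·1 + 1·0 + 1·1 + 1·1 = 3.

3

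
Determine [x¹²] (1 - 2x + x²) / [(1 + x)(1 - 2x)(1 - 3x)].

530076

Partial fractions give a closed form: a_n = (1/3)·(-1)^n + (-1/3)·2^n + (1)·3^n.
At n = 12: a_12 = 530076.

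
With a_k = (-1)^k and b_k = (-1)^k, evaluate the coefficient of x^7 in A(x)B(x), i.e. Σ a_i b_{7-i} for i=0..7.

The convolution is the x^7 coefficient of A(x)B(x).
Σ = 1·(-1) − 1·1 + 1·(-1) − 1·1 + 1·(-1) − 1·1 + 1·(-1) − 1·1 = -8.

-8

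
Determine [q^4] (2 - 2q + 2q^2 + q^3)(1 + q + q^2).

3

(2 - 2q + 2q^2 + q^3) has coefficients 2,-2,2,1 for degrees 0…3.
(1 + q + q^2) has coefficients 1,1,1,0,0 for degrees 0…4.
[q^4] = 2·0 − 2·0 + 2·1 + 1·1 = 3.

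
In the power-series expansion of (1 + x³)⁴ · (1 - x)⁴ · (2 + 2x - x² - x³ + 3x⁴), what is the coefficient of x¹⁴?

(1 + x³)⁴ has coefficients 1,0,0,4,0,0,6,0,0,4,0,0,1 for degrees 0…12.
(1 - x)⁴ has coefficients 1,-4,6,-4,1,0,0,0,0,0,0,0,0,0,0 for degrees 0…14.
Finally multiplying by (2 + 2x - x² - x³ + 3x⁴), the product of all factors after the first has coefficients 2,-6,3,7,-5,-12,21,-13,3,0,0,0,0,0,0 for degrees 0…14.
[x¹⁴] = 1·0 + 4·0 + 6·3 + 4·(-12) + 1·3 = -27.

-27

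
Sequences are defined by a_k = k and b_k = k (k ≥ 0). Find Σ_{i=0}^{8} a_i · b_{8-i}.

84

Write out a_i and b_{8-i} for i = 0,…,8 and sum the products.
Σ = 0·8 + 1·7 + 2·6 + 3·5 + 4·4 + 5·3 + 6·2 + 7·1 + 8·0 = 84.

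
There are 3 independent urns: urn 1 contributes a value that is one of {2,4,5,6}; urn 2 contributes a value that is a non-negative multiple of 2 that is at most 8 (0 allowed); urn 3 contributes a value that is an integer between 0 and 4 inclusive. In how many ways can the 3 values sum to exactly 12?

The generating function for the choices is (y^2 + y^4 + y^5 + y^6)·(1 + y^2 + y^4 + y^6 + y^8)·(1 + y + y^2 + y^3 + y^4); the count is [y^12].
(y^2 + y^4 + y^5 + y^6) has coefficients 0,0,1,0,1,1,1 for degrees 0…6.
(1 + y^2 + y^4 + y^6 + y^8) has coefficients 1,0,1,0,1,0,1,0,1,0,0,0,0 for degrees 0…12.
Finally multiplying by (1 + y + y^2 + y^3 + y^4), the product of all factors after the first has coefficients 1,1,2,2,3,2,3,2,3,2,2,1,1 for degrees 0…12.
[y^12] = 1·2 + 1·3 + 1·2 + 1·3 = 10.

10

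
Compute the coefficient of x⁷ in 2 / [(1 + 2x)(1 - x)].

The denominator gives the recurrence a_n = −a_(n−1) + 2a_(n−2) for n ≥ 2; the numerator fixes a_0 = 2, a_1 = -2.
Iterating: 2, -2, 6, -10, 22, -42, 86, -170, so a_7 = -170.

-170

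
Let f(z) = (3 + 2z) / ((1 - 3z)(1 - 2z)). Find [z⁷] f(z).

23033

Partial fractions give a closed form: a_n = (11)·3^n + (-8)·2^n.
At n = 7: a_7 = 23033.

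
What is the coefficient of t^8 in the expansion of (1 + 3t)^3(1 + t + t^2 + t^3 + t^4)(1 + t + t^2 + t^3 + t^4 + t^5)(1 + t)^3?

(1 + 3t)^3 has coefficients 1,9,27,27 for degrees 0…3.
(1 + t + t^2 + t^3 + t^4) has coefficients 1,1,1,1,1,0,0,0,0 for degrees 0…8.
Multiplying by (1 + t + t^2 + t^3 + t^4 + t^5) gives running coefficients 1,2,3,4,5,5,4,3,2 for degrees 0…8.
Finally multiplying by (1 + t)^3, the product of all factors after the first has coefficients 1,5,12,20,28,35,38,35,28 for degrees 0…8.
[t^8] = 1·28 + 9·35 + 27·38 + 27·35 = 2314.

2314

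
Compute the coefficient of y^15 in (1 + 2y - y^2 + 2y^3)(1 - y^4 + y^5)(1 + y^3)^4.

(1 + 2y - y^2 + 2y^3) has coefficients 1,2,-1,2 for degrees 0…3.
(1 - y^4 + y^5) has coefficients 1,0,0,0,-1,1,0,0,0,0,0,0,0,0,0,0 for degrees 0…15.
Finally multiplying by (1 + y^3)^4, the product of all factors after the first has coefficients 1,0,0,4,-1,1,6,-4,4,4,-6,6,1,-4,4,0 for degrees 0…15.
[y^15] = 1·0 + 2·4 − 1·(-4) + 2·1 = 14.

14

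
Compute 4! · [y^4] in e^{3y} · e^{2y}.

The EGF product rule gives c_4 = Σ_{k_1+k_2=4} C(4; k_1,k_2) · ∏ g_i(k_i), where e^{3y} gives (3)^k; e^{2y} gives (2)^k.
g_1(k) for k = 0…4: 1, 3, 9, 27, 81.
g_2(k) for k = 0…4: 1, 2, 4, 8, 16.
c_4 = Σ_k C(4,k)·g_1(k)·g_2(4−k) = 1·1·16 + 4·3·8 + 6·9·4 + 4·27·2 + 1·81·1 = 16 + 96 + 216 + 216 + 81 = 625.

625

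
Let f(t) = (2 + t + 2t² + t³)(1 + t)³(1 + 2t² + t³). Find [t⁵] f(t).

(2 + t + 2t² + t³) has coefficients 2,1,2,1 for degrees 0…3.
(1 + t)³ has coefficients 1,3,3,1,0,0 for degrees 0…5.
Finally multiplying by (1 + 2t² + t³), the product of all factors after the first has coefficients 1,3,5,8,9,5 for degrees 0…5.
[t⁵] = 2·5 + 1·9 + 2·8 + 1·5 = 40.

40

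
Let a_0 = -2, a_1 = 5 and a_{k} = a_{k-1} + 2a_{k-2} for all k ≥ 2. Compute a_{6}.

The ordinary generating function has denominator 1 - x - 2x^2.
Iterating the recurrence: a_0,…,a_{6} = -2, 5, 1, 11, 13, 35, 61.

61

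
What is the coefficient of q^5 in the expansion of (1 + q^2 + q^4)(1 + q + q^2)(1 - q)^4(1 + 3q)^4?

-5

(1 + q^2 + q^4) has coefficients 1,0,1,0,1 for degrees 0…4.
(1 + q + q^2) has coefficients 1,1,1,0,0,0 for degrees 0…5.
Multiplying by (1 - q)^4 gives running coefficients 1,-3,3,-2,3,-3 for degrees 0…5.
Finally multiplying by (1 + 3q)^4, the product of all factors after the first has coefficients 1,9,21,-20,-102,6 for degrees 0…5.
[q^5] = 1·6 + 1·(-20) + 1·9 = -5.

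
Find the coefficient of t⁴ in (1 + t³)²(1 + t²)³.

(1 + t³)² has coefficients 1,0,0,2,0 for degrees 0…4.
(1 + t²)³ has coefficients 1,0,3,0,3 for degrees 0…4.
[t⁴] = 1·3 + 2·0 = 3.

3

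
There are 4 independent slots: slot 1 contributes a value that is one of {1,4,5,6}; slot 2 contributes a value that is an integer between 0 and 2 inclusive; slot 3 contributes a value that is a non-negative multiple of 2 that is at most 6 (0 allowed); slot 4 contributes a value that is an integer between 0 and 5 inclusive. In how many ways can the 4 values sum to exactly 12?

The generating function for the choices is (x + x^4 + x^5 + x^6)·(1 + x + x^2)·(1 + x^2 + x^4 + x^6)·(1 + x + x^2 + x^3 + x^4 + x^5); the count is [x^12].
(x + x^4 + x^5 + x^6) has coefficients 0,1,0,0,1,1,1 for degrees 0…6.
(1 + x + x^2) has coefficients 1,1,1,0,0,0,0,0,0,0,0,0,0 for degrees 0…12.
Multiplying by (1 + x^2 + x^4 + x^6) gives running coefficients 1,1,2,1,2,1,2,1,1,0,0,0,0 for degrees 0…12.
Finally multiplying by (1 + x + x^2 + x^3 + x^4 + x^5), the product of all factors after the first has coefficients 1,2,4,5,7,8,9,9,8,7,5,4,2 for degrees 0…12.
[x^12] = 1·4 + 1·8 + 1·9 + 1·9 = 30.

30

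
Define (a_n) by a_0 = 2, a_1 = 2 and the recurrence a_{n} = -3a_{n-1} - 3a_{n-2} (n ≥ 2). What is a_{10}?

The ordinary generating function has denominator 1 + 3y + 3y^2.
Iterating the recurrence: a_0,…,a_{10} = 2, 2, -12, 30, -54, 72, -54, -54, 324, -810, 1458.

1458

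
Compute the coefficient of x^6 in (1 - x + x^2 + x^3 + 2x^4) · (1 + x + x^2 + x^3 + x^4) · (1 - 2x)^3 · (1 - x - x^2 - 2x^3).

43

(1 - x + x^2 + x^3 + 2x^4) has coefficients 1,-1,1,1,2 for degrees 0…4.
(1 + x + x^2 + x^3 + x^4) has coefficients 1,1,1,1,1,0,0 for degrees 0…6.
Multiplying by (1 - 2x)^3 gives running coefficients 1,-5,7,-1,-1,-2,4 for degrees 0…6.
Finally multiplying by (1 - x - x^2 - 2x^3), the product of all factors after the first has coefficients 1,-6,11,-5,3,-14,9 for degrees 0…6.
[x^6] = 1·9 − 1·(-14) + 1·3 + 1·(-5) + 2·11 = 43.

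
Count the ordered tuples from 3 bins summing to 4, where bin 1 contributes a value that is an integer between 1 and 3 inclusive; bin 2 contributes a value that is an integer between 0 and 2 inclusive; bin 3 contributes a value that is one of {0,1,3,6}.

6

The generating function for the choices is (q + q^2 + q^3)·(1 + q + q^2)·(1 + q + q^3 + q^6); the count is [q^4].
(q + q^2 + q^3) has coefficients 0,1,1,1 for degrees 0…3.
(1 + q + q^2) has coefficients 1,1,1,0,0 for degrees 0…4.
Finally multiplying by (1 + q + q^3 + q^6), the product of all factors after the first has coefficients 1,2,2,2,1 for degrees 0…4.
[q^4] = 1·2 + 1·2 + 1·2 = 6.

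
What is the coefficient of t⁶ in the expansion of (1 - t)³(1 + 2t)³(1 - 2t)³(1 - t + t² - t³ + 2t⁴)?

171

(1 - t)³ has coefficients 1,-3,3,-1 for degrees 0…3.
(1 + 2t)³ has coefficients 1,6,12,8,0,0,0 for degrees 0…6.
Multiplying by (1 - 2t)³ gives running coefficients 1,0,-12,0,48,0,-64 for degrees 0…6.
Finally multiplying by (1 - t + t² - t³ + 2t⁴), the product of all factors after the first has coefficients 1,-1,-11,11,38,-36,-40 for degrees 0…6.
[t⁶] = 1·(-40) − 3·(-36) + 3·38 − 1·11 = 171.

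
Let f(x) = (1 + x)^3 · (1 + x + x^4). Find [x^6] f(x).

3

(1 + x)^3 has coefficients 1,3,3,1 for degrees 0…3.
(1 + x + x^4) has coefficients 1,1,0,0,1,0,0 for degrees 0…6.
[x^6] = 1·0 + 3·0 + 3·1 + 1·0 = 3.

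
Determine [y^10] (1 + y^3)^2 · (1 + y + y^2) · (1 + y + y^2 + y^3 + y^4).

(1 + y^3)^2 has coefficients 1,0,0,2,0,0,1 for degrees 0…6.
(1 + y + y^2) has coefficients 1,1,1,0,0,0,0,0,0,0,0 for degrees 0…10.
Finally multiplying by (1 + y + y^2 + y^3 + y^4), the product of all factors after the first has coefficients 1,2,3,3,3,2,1,0,0,0,0 for degrees 0…10.
[y^10] = 1·0 + 2·0 + 1·3 = 3.

3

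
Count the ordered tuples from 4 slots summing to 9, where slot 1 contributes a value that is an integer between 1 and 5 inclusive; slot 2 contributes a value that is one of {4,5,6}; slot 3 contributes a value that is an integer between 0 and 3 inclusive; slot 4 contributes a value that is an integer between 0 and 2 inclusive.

The generating function for the choices is (t + t^2 + t^3 + t^4 + t^5)·(t^4 + t^5 + t^6)·(1 + t + t^2 + t^3)·(1 + t + t^2); the count is [t^9].
(t + t^2 + t^3 + t^4 + t^5) has coefficients 0,1,1,1,1,1 for degrees 0…5.
(t^4 + t^5 + t^6) has coefficients 0,0,0,0,1,1,1,0,0,0 for degrees 0…9.
Multiplying by (1 + t + t^2 + t^3) gives running coefficients 0,0,0,0,1,2,3,3,2,1 for degrees 0…9.
Finally multiplying by (1 + t + t^2), the product of all factors after the first has coefficients 0,0,0,0,1,3,6,8,8,6 for degrees 0…9.
[t^9] = 1·8 + 1·8 + 1·6 + 1·3 + 1·1 = 26.

26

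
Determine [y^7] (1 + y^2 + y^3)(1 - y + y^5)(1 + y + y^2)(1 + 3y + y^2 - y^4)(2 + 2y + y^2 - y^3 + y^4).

(1 + y^2 + y^3) has coefficients 1,0,1,1 for degrees 0…3.
(1 - y + y^5) has coefficients 1,-1,0,0,0,1,0,0 for degrees 0…7.
Multiplying by (1 + y + y^2) gives running coefficients 1,0,0,-1,0,1,1,1 for degrees 0…7.
Multiplying by (1 + 3y + y^2 - y^4) gives running coefficients 1,3,1,-1,-4,0,4,6 for degrees 0…7.
Finally multiplying by (2 + 2y + y^2 - y^3 + y^4), the product of all factors after the first has coefficients 2,8,9,2,-11,-7,6,23 for degrees 0…7.
[y^7] = 1·23 + 1·(-7) + 1·(-11) = 5.

5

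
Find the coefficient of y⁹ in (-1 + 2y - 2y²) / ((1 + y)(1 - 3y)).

The denominator gives the recurrence a_n = 2a_(n−1) + 3a_(n−2) for n ≥ 3; the numerator fixes a_0 = -1, a_1 = 0, a_2 = -5.
Iterating: -1, 0, -5, -10, -35, -100, -305, -910, -2735, -8200, so a_9 = -8200.

-8200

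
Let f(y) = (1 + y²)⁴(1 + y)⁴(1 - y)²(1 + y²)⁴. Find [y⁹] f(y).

(1 + y²)⁴ has coefficients 1,0,4,0,6,0,4,0,1 for degrees 0…8.
(1 + y)⁴ has coefficients 1,4,6,4,1,0,0,0,0,0 for degrees 0…9.
Multiplying by (1 - y)² gives running coefficients 1,2,-1,-4,-1,2,1,0,0,0 for degrees 0…9.
Finally multiplying by (1 + y²)⁴, the product of all factors after the first has coefficients 1,2,3,4,1,-2,-5,-8,-5,-2 for degrees 0…9.
[y⁹] = 1·(-2) + 4·(-8) + 6·(-2) + 4·4 + 1·2 = -28.

-28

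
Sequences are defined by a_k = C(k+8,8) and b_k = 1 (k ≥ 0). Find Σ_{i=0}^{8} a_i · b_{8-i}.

24310

Write out a_i and b_{8-i} for i = 0,…,8 and sum the products.
Σ = 1·1 + 9·1 + 45·1 + 165·1 + 495·1 + 1287·1 + 3003·1 + 6435·1 + 12870·1 = 24310.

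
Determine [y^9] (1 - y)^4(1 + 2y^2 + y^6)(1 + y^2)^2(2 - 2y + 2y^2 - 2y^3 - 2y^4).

-156

(1 - y)^4 has coefficients 1,-4,6,-4,1 for degrees 0…4.
(1 + 2y^2 + y^6) has coefficients 1,0,2,0,0,0,1,0,0,0 for degrees 0…9.
Multiplying by (1 + y^2)^2 gives running coefficients 1,0,4,0,5,0,3,0,2,0 for degrees 0…9.
Finally multiplying by (2 - 2y + 2y^2 - 2y^3 - 2y^4), the product of all factors after the first has coefficients 2,-2,10,-10,16,-18,8,-16,0,-10 for degrees 0…9.
[y^9] = 1·(-10) − 4·0 + 6·(-16) − 4·8 + 1·(-18) = -156.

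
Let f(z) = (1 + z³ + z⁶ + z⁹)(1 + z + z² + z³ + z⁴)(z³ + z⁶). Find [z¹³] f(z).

4

(1 + z³ + z⁶ + z⁹) has coefficients 1,0,0,1,0,0,1,0,0,1 for degrees 0…9.
(1 + z + z² + z³ + z⁴) has coefficients 1,1,1,1,1,0,0,0,0,0,0,0,0,0 for degrees 0…13.
Finally multiplying by (z³ + z⁶), the product of all factors after the first has coefficients 0,0,0,1,1,1,2,2,1,1,1,0,0,0 for degrees 0…13.
[z¹³] = 1·0 + 1·1 + 1·2 + 1·1 = 4.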